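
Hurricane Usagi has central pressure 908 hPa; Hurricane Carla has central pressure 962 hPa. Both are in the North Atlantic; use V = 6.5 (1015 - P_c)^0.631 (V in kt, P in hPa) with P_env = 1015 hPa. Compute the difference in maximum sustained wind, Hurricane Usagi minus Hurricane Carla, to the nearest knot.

Hurricane Usagi: ΔP = 107; V ≈ 6.5 × 107^0.631 ≈ 124.01 kt.
Hurricane Carla: ΔP = 53; V ≈ 6.5 × 53^0.631 ≈ 79.60 kt.
Difference ≈ 124.01 − 79.60 = 44.41 → 44 kt.

44 kt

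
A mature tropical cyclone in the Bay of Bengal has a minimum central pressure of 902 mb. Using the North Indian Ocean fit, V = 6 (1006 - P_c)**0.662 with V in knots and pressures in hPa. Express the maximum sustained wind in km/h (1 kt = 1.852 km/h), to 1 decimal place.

ΔP = 1006 − 902 = 104 mb.
V ≈ 6 × 104^0.662 = 6 × 21.641 ≈ 129.846 kt.
129.846 × 1.852 ≈ 240.47 km/h → 240.5 km/h.

240.5 km/h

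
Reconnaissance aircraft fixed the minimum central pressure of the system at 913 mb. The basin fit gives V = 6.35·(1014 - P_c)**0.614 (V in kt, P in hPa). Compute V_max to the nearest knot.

108 kt

ΔP = 1014 − 913 = 101 mb.
101^0.614 ≈ 17.008.
V ≈ 6.35 × 17.008 ≈ 108.0 kt.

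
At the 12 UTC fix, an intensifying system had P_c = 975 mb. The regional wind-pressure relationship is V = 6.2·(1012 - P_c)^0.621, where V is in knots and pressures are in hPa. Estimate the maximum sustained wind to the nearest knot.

58 kt

ΔP = 1012 − 975 = 37 mb.
37^0.621 ≈ 9.416.
V ≈ 6.2 × 9.416 ≈ 58.4 kt.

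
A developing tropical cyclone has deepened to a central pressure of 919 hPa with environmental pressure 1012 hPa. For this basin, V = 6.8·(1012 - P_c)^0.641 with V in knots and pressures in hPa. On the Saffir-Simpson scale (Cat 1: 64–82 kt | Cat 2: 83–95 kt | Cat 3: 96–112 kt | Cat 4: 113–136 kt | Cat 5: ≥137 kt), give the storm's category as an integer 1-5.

4

ΔP = 1012 − 919 = 93 hPa.
V ≈ 6.8 × 93^0.641 = 6.8 × 18.27 ≈ 124 kt.
124 kt falls in the Category 4 band.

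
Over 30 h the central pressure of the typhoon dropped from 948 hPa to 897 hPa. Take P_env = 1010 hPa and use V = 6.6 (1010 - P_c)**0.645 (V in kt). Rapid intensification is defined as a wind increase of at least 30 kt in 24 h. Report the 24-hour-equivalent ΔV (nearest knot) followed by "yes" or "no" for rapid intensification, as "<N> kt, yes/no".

36 kt, yes

V₁: ΔP = 62, V ≈ 6.6 × 62^0.645 ≈ 94.54 kt.
V₂: ΔP = 113, V ≈ 6.6 × 113^0.645 ≈ 139.24 kt.
ΔV over 30 h = 44.70 kt → 24 h equivalent = 44.70 × 24/30 ≈ 35.76 kt.
36 kt ≥ 30 kt ⇒ rapid intensification.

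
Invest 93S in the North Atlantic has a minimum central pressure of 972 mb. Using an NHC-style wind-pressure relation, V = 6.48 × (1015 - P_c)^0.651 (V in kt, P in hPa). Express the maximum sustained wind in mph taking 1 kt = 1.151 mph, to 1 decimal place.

86.3 mph

ΔP = 1015 − 972 = 43 mb.
V ≈ 6.48 × 43^0.651 = 6.48 × 11.571 ≈ 74.983 kt.
74.983 × 1.151 ≈ 86.31 mph → 86.3 mph.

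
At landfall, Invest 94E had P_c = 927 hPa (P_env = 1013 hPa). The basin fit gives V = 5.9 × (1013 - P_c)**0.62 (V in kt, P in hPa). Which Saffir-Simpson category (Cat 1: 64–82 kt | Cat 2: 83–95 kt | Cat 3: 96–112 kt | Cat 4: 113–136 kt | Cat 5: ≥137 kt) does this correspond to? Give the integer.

ΔP = 1013 − 927 = 86 hPa.
V ≈ 5.9 × 86^0.62 = 5.9 × 15.83 ≈ 93 kt.
93 kt falls in the Category 2 band.

2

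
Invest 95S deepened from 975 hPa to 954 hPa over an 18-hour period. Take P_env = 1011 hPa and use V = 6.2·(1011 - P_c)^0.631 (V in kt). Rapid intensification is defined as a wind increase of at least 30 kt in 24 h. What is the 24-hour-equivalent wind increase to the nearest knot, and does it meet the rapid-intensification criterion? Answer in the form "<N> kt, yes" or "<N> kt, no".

V₁: ΔP = 36, V ≈ 6.2 × 36^0.631 ≈ 59.49 kt.
V₂: ΔP = 57, V ≈ 6.2 × 57^0.631 ≈ 79.50 kt.
ΔV over 18 h = 20.01 kt → 24 h equivalent = 20.01 × 24/18 ≈ 26.68 kt.
27 kt < 30 kt ⇒ not rapid intensification.

27 kt, no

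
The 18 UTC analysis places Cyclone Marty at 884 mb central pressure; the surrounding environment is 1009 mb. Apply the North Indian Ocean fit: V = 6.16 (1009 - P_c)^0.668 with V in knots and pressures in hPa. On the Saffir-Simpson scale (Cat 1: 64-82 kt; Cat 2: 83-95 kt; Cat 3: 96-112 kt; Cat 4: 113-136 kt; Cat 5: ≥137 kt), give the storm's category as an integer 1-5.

ΔP = 1009 − 884 = 125 mb.
V ≈ 6.16 × 125^0.668 = 6.16 × 25.16 ≈ 155 kt.
155 kt falls in the Category 5 band.

5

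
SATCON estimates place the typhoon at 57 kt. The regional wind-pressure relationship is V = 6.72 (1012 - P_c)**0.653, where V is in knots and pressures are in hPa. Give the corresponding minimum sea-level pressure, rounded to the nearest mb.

986 mb

ΔP = (V / 6.72)^(1/0.653) = (57/6.72)^1.531.
57/6.72 = 8.482; 8.482^1.531 ≈ 26.42 mb.
P_c = 1012 − 26.42 = 985.58 ≈ 986 mb.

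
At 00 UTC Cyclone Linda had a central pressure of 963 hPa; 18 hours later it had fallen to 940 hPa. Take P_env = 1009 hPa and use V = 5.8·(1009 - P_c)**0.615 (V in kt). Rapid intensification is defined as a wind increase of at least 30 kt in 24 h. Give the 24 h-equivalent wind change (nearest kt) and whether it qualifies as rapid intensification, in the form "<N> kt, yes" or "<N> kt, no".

V₁: ΔP = 46, V ≈ 5.8 × 46^0.615 ≈ 61.10 kt.
V₂: ΔP = 69, V ≈ 5.8 × 69^0.615 ≈ 78.40 kt.
ΔV over 18 h = 17.30 kt → 24 h equivalent = 17.30 × 24/18 ≈ 23.07 kt.
23 kt < 30 kt ⇒ not rapid intensification.

23 kt, no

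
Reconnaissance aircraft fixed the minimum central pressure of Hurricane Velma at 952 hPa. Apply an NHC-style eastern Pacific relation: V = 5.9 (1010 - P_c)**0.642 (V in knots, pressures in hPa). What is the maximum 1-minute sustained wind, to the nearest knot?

ΔP = 1010 − 952 = 58 hPa.
58^0.642 ≈ 13.556.
V ≈ 5.9 × 13.556 ≈ 80.0 kt.

80 kt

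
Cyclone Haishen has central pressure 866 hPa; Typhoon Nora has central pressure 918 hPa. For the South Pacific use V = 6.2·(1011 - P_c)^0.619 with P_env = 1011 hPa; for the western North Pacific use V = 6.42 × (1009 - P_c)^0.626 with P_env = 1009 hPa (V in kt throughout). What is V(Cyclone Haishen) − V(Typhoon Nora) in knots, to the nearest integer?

27 kt

Cyclone Haishen: ΔP = 145; V ≈ 6.2 × 145^0.619 ≈ 134.98 kt.
Typhoon Nora: ΔP = 91; V ≈ 6.42 × 91^0.626 ≈ 108.12 kt.
Difference ≈ 134.98 − 108.12 = 26.86 → 27 kt.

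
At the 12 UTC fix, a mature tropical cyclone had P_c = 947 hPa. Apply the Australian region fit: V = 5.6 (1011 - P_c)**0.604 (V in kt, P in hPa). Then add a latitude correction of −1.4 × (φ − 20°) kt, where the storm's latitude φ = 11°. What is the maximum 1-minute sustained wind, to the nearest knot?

ΔP = 1011 − 947 = 64 hPa.
64^0.604 ≈ 12.329.
V ≈ 5.6 × 12.329 ≈ 69.0 kt.
Latitude correction: −1.4 × (11 − 20) = 12.6 kt.
Corrected V ≈ 81.6 kt → 82 kt.

82 kt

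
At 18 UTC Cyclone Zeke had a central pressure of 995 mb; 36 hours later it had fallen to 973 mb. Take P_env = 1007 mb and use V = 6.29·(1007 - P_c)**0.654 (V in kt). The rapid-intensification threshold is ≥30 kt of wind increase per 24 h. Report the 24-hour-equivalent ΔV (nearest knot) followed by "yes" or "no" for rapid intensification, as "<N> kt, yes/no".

V₁: ΔP = 12, V ≈ 6.29 × 12^0.654 ≈ 31.95 kt.
V₂: ΔP = 34, V ≈ 6.29 × 34^0.654 ≈ 63.13 kt.
ΔV over 36 h = 31.18 kt → 24 h equivalent = 31.18 × 24/36 ≈ 20.79 kt.
21 kt < 30 kt ⇒ not rapid intensification.

21 kt, no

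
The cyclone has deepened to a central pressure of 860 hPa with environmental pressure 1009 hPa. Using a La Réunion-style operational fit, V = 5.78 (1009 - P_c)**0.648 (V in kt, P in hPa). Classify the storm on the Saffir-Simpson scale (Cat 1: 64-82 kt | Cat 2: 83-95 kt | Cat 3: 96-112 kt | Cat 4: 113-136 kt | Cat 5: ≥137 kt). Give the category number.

5

ΔP = 1009 − 860 = 149 hPa.
V ≈ 5.78 × 149^0.648 = 5.78 × 25.60 ≈ 148 kt.
148 kt falls in the Category 5 band.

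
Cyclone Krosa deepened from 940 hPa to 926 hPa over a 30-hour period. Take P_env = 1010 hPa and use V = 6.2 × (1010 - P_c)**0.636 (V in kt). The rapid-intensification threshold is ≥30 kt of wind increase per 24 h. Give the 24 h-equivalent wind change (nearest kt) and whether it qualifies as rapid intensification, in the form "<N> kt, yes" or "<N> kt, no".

V₁: ΔP = 70, V ≈ 6.2 × 70^0.636 ≈ 92.44 kt.
V₂: ΔP = 84, V ≈ 6.2 × 84^0.636 ≈ 103.81 kt.
ΔV over 30 h = 11.37 kt → 24 h equivalent = 11.37 × 24/30 ≈ 9.10 kt.
9 kt < 30 kt ⇒ not rapid intensification.

9 kt, no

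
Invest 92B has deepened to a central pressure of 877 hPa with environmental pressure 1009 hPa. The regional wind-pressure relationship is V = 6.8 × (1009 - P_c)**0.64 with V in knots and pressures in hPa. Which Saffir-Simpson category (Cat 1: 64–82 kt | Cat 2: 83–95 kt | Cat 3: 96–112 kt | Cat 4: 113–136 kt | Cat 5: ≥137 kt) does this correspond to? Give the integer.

ΔP = 1009 − 877 = 132 hPa.
V ≈ 6.8 × 132^0.64 = 6.8 × 22.76 ≈ 155 kt.
155 kt falls in the Category 5 band.

5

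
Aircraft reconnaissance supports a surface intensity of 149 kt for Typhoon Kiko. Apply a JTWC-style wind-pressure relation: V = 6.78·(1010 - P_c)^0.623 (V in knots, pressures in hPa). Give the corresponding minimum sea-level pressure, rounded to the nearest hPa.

ΔP = (V / 6.78)^(1/0.623) = (149/6.78)^1.605.
149/6.78 = 21.976; 21.976^1.605 ≈ 142.57 hPa.
P_c = 1010 − 142.57 = 867.43 ≈ 867 hPa.

867 hPa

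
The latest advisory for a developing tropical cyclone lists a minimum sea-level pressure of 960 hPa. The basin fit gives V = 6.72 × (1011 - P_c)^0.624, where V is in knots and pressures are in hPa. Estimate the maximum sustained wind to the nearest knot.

78 kt

ΔP = 1011 − 960 = 51 hPa.
51^0.624 ≈ 11.629.
V ≈ 6.72 × 11.629 ≈ 78.1 kt.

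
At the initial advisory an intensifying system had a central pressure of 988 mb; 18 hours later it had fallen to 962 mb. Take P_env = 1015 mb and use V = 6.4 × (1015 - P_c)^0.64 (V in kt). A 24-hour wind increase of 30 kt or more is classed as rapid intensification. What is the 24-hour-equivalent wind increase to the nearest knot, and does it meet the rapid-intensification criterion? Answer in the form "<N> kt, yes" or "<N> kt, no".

38 kt, yes

V₁: ΔP = 27, V ≈ 6.4 × 27^0.64 ≈ 52.75 kt.
V₂: ΔP = 53, V ≈ 6.4 × 53^0.64 ≈ 81.23 kt.
ΔV over 18 h = 28.48 kt → 24 h equivalent = 28.48 × 24/18 ≈ 37.97 kt.
38 kt ≥ 30 kt ⇒ rapid intensification.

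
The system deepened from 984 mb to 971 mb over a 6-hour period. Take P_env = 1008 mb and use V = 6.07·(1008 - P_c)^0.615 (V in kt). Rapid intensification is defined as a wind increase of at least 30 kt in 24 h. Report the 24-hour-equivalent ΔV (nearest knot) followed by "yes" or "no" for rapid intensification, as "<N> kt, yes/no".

V₁: ΔP = 24, V ≈ 6.07 × 24^0.615 ≈ 42.86 kt.
V₂: ΔP = 37, V ≈ 6.07 × 37^0.615 ≈ 55.93 kt.
ΔV over 6 h = 13.07 kt → 24 h equivalent = 13.07 × 24/6 ≈ 52.28 kt.
52 kt ≥ 30 kt ⇒ rapid intensification.

52 kt, yes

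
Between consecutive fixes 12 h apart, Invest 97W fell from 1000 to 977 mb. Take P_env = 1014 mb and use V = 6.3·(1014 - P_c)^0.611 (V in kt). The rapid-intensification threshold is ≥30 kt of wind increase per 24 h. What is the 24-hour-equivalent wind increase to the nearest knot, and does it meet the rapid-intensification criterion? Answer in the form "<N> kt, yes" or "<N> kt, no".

V₁: ΔP = 14, V ≈ 6.3 × 14^0.611 ≈ 31.60 kt.
V₂: ΔP = 37, V ≈ 6.3 × 37^0.611 ≈ 57.22 kt.
ΔV over 12 h = 25.62 kt → 24 h equivalent = 25.62 × 24/12 ≈ 51.24 kt.
51 kt ≥ 30 kt ⇒ rapid intensification.

51 kt, yes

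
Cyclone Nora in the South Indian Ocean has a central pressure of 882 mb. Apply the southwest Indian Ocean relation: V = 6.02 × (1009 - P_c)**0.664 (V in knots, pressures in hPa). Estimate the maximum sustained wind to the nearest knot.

150 kt

ΔP = 1009 − 882 = 127 mb.
127^0.664 ≈ 24.942.
V ≈ 6.02 × 24.942 ≈ 150.1 kt.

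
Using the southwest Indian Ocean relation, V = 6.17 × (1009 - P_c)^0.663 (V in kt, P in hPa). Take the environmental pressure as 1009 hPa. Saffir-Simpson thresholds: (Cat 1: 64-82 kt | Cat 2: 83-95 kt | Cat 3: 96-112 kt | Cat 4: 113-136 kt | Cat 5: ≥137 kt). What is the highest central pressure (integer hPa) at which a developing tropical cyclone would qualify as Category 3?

946 hPa

Category 3 begins at V = 96 kt.
Required ΔP = (96/6.17)^(1/0.663) = 15.559^1.508 ≈ 62.79 hPa.
P_c ≤ 1009 − 62.79 = 946.21, so the highest integer P_c is 946 hPa.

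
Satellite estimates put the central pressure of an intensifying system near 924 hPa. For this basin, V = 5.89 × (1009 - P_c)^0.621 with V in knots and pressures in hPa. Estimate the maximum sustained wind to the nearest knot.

ΔP = 1009 − 924 = 85 hPa.
85^0.621 ≈ 15.782.
V ≈ 5.89 × 15.782 ≈ 93.0 kt.

93 kt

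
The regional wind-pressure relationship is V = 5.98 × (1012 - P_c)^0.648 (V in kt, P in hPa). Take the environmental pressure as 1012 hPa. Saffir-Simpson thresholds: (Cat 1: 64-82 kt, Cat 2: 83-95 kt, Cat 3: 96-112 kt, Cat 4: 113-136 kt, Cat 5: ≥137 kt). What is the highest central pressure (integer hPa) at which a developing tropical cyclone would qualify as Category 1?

973 hPa

Category 1 begins at V = 64 kt.
Required ΔP = (64/5.98)^(1/0.648) = 10.702^1.543 ≈ 38.79 hPa.
P_c ≤ 1012 − 38.79 = 973.21, so the highest integer P_c is 973 hPa.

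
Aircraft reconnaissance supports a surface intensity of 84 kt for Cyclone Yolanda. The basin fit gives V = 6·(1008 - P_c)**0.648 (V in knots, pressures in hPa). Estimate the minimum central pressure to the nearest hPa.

ΔP = (V / 6)^(1/0.648) = (84/6)^1.543.
84/6 = 14.000; 14.000^1.543 ≈ 58.71 hPa.
P_c = 1008 − 58.71 = 949.29 ≈ 949 hPa.

949 hPa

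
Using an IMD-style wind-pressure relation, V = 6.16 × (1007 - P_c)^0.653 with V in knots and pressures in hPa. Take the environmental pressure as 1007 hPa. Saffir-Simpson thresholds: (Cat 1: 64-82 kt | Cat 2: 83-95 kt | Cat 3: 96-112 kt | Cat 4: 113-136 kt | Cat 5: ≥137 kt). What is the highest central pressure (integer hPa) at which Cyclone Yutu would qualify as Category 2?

953 hPa

Category 2 begins at V = 83 kt.
Required ΔP = (83/6.16)^(1/0.653) = 13.474^1.531 ≈ 53.67 hPa.
P_c ≤ 1007 − 53.67 = 953.33, so the highest integer P_c is 953 hPa.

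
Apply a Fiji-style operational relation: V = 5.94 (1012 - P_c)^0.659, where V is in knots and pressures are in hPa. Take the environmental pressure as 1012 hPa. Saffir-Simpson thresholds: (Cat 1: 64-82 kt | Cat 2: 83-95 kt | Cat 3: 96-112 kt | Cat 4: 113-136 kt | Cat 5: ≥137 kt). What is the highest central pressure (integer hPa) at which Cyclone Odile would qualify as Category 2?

957 hPa

Category 2 begins at V = 83 kt.
Required ΔP = (83/5.94)^(1/0.659) = 13.973^1.517 ≈ 54.69 hPa.
P_c ≤ 1012 − 54.69 = 957.31, so the highest integer P_c is 957 hPa.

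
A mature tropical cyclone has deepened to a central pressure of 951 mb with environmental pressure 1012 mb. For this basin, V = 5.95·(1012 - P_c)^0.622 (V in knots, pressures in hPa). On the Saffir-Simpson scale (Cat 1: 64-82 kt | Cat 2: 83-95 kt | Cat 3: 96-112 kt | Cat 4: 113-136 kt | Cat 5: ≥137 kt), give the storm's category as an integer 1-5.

1

ΔP = 1012 − 951 = 61 mb.
V ≈ 5.95 × 61^0.622 = 5.95 × 12.90 ≈ 77 kt.
77 kt falls in the Category 1 band.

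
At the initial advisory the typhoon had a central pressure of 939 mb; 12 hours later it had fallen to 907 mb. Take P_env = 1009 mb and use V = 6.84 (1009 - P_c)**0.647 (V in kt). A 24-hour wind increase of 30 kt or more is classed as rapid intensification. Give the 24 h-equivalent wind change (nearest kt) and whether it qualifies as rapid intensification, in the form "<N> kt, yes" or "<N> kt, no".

59 kt, yes

V₁: ΔP = 70, V ≈ 6.84 × 70^0.647 ≈ 106.86 kt.
V₂: ΔP = 102, V ≈ 6.84 × 102^0.647 ≈ 136.34 kt.
ΔV over 12 h = 29.48 kt → 24 h equivalent = 29.48 × 24/12 ≈ 58.96 kt.
59 kt ≥ 30 kt ⇒ rapid intensification.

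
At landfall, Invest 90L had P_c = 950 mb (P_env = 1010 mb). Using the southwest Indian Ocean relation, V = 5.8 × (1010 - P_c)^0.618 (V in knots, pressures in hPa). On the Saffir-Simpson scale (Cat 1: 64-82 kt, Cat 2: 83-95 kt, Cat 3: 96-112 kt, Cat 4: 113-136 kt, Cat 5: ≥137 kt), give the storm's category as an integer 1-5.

1

ΔP = 1010 − 950 = 60 mb.
V ≈ 5.8 × 60^0.618 = 5.8 × 12.56 ≈ 73 kt.
73 kt falls in the Category 1 band.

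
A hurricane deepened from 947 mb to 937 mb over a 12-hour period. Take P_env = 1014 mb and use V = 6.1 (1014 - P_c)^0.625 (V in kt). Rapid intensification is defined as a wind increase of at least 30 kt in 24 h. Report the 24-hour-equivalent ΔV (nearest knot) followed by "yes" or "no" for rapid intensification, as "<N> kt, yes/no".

V₁: ΔP = 67, V ≈ 6.1 × 67^0.625 ≈ 84.46 kt.
V₂: ΔP = 77, V ≈ 6.1 × 77^0.625 ≈ 92.13 kt.
ΔV over 12 h = 7.67 kt → 24 h equivalent = 7.67 × 24/12 ≈ 15.34 kt.
15 kt < 30 kt ⇒ not rapid intensification.

15 kt, no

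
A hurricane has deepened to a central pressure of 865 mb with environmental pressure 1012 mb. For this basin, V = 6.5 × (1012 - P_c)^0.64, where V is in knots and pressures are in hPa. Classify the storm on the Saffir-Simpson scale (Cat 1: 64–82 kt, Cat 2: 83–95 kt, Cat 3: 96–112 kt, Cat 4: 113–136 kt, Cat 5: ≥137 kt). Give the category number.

5

ΔP = 1012 − 865 = 147 mb.
V ≈ 6.5 × 147^0.64 = 6.5 × 24.38 ≈ 158 kt.
158 kt falls in the Category 5 band.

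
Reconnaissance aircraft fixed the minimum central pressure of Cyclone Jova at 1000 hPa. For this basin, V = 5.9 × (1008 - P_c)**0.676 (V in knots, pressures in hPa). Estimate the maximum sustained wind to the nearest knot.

ΔP = 1008 − 1000 = 8 hPa.
8^0.676 ≈ 4.078.
V ≈ 5.9 × 4.078 ≈ 24.1 kt.

24 kt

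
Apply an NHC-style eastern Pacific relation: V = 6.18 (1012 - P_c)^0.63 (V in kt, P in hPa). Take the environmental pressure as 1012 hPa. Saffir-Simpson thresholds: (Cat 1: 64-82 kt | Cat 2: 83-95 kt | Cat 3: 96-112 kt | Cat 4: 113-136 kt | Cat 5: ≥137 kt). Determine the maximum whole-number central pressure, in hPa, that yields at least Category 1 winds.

971 hPa

Category 1 begins at V = 64 kt.
Required ΔP = (64/6.18)^(1/0.63) = 10.356^1.587 ≈ 40.87 hPa.
P_c ≤ 1012 − 40.87 = 971.13, so the highest integer P_c is 971 hPa.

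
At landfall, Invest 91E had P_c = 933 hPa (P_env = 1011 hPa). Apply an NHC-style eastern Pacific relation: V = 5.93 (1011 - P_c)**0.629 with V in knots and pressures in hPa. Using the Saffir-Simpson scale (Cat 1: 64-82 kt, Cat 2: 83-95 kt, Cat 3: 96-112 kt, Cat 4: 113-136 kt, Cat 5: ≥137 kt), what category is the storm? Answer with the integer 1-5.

ΔP = 1011 − 933 = 78 hPa.
V ≈ 5.93 × 78^0.629 = 5.93 × 15.49 ≈ 92 kt.
92 kt falls in the Category 2 band.

2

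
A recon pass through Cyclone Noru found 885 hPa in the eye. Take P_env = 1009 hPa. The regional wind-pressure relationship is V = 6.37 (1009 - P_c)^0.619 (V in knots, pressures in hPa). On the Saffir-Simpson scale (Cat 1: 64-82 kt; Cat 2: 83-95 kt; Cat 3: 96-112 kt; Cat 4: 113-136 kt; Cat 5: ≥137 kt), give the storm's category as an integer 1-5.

4

ΔP = 1009 − 885 = 124 hPa.
V ≈ 6.37 × 124^0.619 = 6.37 × 19.76 ≈ 126 kt.
126 kt falls in the Category 4 band.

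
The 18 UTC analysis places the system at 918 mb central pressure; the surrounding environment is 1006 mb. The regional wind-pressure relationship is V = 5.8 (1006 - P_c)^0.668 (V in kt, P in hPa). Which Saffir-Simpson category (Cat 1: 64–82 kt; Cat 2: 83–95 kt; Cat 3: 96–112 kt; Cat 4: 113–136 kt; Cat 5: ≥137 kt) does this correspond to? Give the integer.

ΔP = 1006 − 918 = 88 mb.
V ≈ 5.8 × 88^0.668 = 5.8 × 19.90 ≈ 115 kt.
115 kt falls in the Category 4 band.

4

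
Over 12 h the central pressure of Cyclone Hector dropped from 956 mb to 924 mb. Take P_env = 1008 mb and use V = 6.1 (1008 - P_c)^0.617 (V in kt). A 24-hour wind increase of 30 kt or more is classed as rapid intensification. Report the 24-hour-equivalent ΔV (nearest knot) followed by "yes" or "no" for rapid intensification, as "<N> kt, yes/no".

V₁: ΔP = 52, V ≈ 6.1 × 52^0.617 ≈ 69.84 kt.
V₂: ΔP = 84, V ≈ 6.1 × 84^0.617 ≈ 93.89 kt.
ΔV over 12 h = 24.05 kt → 24 h equivalent = 24.05 × 24/12 ≈ 48.10 kt.
48 kt ≥ 30 kt ⇒ rapid intensification.

48 kt, yes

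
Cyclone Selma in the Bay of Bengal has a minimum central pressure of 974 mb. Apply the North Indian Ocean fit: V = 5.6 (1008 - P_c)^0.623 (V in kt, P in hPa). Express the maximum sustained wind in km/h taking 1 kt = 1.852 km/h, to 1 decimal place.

93.3 km/h

ΔP = 1008 − 974 = 34 mb.
V ≈ 5.6 × 34^0.623 = 5.6 × 8.997 ≈ 50.385 kt.
50.385 × 1.852 ≈ 93.31 km/h → 93.3 km/h.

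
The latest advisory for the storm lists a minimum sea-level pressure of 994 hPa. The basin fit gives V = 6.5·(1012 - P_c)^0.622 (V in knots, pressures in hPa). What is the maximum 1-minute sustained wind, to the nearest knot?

39 kt

ΔP = 1012 − 994 = 18 hPa.
18^0.622 ≈ 6.036.
V ≈ 6.5 × 6.036 ≈ 39.2 kt.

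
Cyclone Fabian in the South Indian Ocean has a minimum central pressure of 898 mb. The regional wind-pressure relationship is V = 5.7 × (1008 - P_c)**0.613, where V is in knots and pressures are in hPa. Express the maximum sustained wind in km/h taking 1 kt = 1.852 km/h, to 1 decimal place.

188.3 km/h

ΔP = 1008 − 898 = 110 mb.
V ≈ 5.7 × 110^0.613 = 5.7 × 17.839 ≈ 101.683 kt.
101.683 × 1.852 ≈ 188.32 km/h → 188.3 km/h.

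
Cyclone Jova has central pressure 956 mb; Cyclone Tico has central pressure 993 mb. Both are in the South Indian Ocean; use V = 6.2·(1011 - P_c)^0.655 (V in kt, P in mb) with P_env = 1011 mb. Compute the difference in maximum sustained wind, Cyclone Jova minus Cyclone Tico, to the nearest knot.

Cyclone Jova: ΔP = 55; V ≈ 6.2 × 55^0.655 ≈ 85.57 kt.
Cyclone Tico: ΔP = 18; V ≈ 6.2 × 18^0.655 ≈ 41.17 kt.
Difference ≈ 85.57 − 41.17 = 44.40 → 44 kt.

44 kt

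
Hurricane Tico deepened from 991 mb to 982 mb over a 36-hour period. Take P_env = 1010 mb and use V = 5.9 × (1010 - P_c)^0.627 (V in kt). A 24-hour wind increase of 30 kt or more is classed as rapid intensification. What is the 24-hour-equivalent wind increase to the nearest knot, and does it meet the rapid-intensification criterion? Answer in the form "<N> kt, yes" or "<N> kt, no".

V₁: ΔP = 19, V ≈ 5.9 × 19^0.627 ≈ 37.38 kt.
V₂: ΔP = 28, V ≈ 5.9 × 28^0.627 ≈ 47.67 kt.
ΔV over 36 h = 10.29 kt → 24 h equivalent = 10.29 × 24/36 ≈ 6.86 kt.
7 kt < 30 kt ⇒ not rapid intensification.

7 kt, no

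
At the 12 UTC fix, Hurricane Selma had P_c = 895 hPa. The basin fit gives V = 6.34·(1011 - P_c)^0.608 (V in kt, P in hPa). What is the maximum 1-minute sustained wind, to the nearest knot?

ΔP = 1011 − 895 = 116 hPa.
116^0.608 ≈ 17.997.
V ≈ 6.34 × 17.997 ≈ 114.1 kt.

114 kt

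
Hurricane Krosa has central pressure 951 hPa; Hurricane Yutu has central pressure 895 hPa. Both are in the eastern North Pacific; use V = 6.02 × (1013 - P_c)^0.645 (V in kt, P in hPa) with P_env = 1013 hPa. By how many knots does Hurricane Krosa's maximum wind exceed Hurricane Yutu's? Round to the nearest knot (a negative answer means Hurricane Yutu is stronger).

-44 kt

Hurricane Krosa: ΔP = 62; V ≈ 6.02 × 62^0.645 ≈ 86.24 kt.
Hurricane Yutu: ΔP = 118; V ≈ 6.02 × 118^0.645 ≈ 130.61 kt.
Difference ≈ 86.24 − 130.61 = -44.37 → -44 kt.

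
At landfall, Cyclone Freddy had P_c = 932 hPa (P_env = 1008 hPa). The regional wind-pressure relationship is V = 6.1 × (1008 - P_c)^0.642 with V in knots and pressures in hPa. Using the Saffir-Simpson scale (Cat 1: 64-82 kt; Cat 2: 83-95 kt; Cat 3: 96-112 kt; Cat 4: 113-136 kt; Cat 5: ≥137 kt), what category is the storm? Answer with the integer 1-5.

3

ΔP = 1008 − 932 = 76 hPa.
V ≈ 6.1 × 76^0.642 = 6.1 × 16.12 ≈ 98 kt.
98 kt falls in the Category 3 band.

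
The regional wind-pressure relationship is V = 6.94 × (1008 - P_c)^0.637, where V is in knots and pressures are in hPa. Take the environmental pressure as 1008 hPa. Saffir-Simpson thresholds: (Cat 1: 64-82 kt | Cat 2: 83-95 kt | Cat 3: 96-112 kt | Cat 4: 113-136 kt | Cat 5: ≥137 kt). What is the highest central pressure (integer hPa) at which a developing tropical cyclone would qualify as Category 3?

946 hPa

Category 3 begins at V = 96 kt.
Required ΔP = (96/6.94)^(1/0.637) = 13.833^1.570 ≈ 61.81 hPa.
P_c ≤ 1008 − 61.81 = 946.19, so the highest integer P_c is 946 hPa.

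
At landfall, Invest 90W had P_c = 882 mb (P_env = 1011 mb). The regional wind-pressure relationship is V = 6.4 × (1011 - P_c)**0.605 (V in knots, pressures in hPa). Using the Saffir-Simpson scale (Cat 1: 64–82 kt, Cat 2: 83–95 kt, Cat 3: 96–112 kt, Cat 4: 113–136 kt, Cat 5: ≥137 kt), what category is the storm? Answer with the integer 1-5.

ΔP = 1011 − 882 = 129 mb.
V ≈ 6.4 × 129^0.605 = 6.4 × 18.92 ≈ 121 kt.
121 kt falls in the Category 4 band.

4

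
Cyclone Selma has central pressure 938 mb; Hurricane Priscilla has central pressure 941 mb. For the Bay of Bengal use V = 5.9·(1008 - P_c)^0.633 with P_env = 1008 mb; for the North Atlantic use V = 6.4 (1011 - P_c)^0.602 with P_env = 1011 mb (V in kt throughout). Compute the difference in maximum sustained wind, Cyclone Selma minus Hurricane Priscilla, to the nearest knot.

4 kt

Cyclone Selma: ΔP = 70; V ≈ 5.9 × 70^0.633 ≈ 86.86 kt.
Hurricane Priscilla: ΔP = 70; V ≈ 6.4 × 70^0.602 ≈ 82.59 kt.
Difference ≈ 86.86 − 82.59 = 4.27 → 4 kt.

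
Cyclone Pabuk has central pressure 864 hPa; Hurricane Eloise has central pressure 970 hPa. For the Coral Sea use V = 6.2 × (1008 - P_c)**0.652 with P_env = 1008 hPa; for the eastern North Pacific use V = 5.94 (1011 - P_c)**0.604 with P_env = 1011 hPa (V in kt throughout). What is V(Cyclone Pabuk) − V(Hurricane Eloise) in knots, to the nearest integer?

Cyclone Pabuk: ΔP = 144; V ≈ 6.2 × 144^0.652 ≈ 158.36 kt.
Hurricane Eloise: ΔP = 41; V ≈ 5.94 × 41^0.604 ≈ 55.96 kt.
Difference ≈ 158.36 − 55.96 = 102.40 → 102 kt.

102 kt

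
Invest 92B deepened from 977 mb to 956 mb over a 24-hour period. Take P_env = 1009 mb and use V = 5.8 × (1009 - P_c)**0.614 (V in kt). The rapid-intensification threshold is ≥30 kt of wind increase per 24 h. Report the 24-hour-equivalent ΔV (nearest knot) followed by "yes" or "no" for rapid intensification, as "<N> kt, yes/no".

18 kt, no

V₁: ΔP = 32, V ≈ 5.8 × 32^0.614 ≈ 48.71 kt.
V₂: ΔP = 53, V ≈ 5.8 × 53^0.614 ≈ 66.39 kt.
ΔV over 24 h = 17.68 kt → 24 h equivalent = 17.68 × 24/24 ≈ 17.68 kt.
18 kt < 30 kt ⇒ not rapid intensification.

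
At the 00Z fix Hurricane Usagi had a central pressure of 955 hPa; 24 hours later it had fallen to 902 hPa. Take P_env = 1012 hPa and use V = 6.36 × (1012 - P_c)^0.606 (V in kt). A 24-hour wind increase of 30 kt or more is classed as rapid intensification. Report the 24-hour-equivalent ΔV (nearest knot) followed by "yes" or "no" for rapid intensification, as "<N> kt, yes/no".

V₁: ΔP = 57, V ≈ 6.36 × 57^0.606 ≈ 73.71 kt.
V₂: ΔP = 110, V ≈ 6.36 × 110^0.606 ≈ 109.78 kt.
ΔV over 24 h = 36.07 kt → 24 h equivalent = 36.07 × 24/24 ≈ 36.07 kt.
36 kt ≥ 30 kt ⇒ rapid intensification.

36 kt, yes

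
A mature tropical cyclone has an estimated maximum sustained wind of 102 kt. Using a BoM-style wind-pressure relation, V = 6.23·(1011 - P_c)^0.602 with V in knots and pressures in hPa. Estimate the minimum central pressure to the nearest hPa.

907 hPa

ΔP = (V / 6.23)^(1/0.602) = (102/6.23)^1.661.
102/6.23 = 16.372; 16.372^1.661 ≈ 103.94 hPa.
P_c = 1011 − 103.94 = 907.06 ≈ 907 hPa.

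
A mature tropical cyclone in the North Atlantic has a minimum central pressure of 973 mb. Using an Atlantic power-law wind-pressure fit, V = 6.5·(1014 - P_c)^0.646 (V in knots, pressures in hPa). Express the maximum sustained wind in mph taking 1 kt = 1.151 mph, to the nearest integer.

ΔP = 1014 − 973 = 41 mb.
V ≈ 6.5 × 41^0.646 = 6.5 × 11.012 ≈ 71.577 kt.
71.577 × 1.151 ≈ 82.38 mph → 82 mph.

82 mph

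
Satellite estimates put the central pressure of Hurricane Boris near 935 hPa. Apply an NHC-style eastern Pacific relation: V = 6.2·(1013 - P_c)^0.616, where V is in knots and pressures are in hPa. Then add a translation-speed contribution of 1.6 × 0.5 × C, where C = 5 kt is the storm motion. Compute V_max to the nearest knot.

95 kt

ΔP = 1013 − 935 = 78 hPa.
78^0.616 ≈ 14.640.
V ≈ 6.2 × 14.640 ≈ 90.8 kt.
Translation term: 1.6 × 0.5 × 5 = 4 kt.
Corrected V ≈ 94.8 kt → 95 kt.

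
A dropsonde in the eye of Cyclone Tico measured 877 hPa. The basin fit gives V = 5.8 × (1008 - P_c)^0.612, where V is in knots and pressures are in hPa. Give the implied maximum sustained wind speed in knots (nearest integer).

ΔP = 1008 − 877 = 131 hPa.
131^0.612 ≈ 19.759.
V ≈ 5.8 × 19.759 ≈ 114.6 kt.

115 kt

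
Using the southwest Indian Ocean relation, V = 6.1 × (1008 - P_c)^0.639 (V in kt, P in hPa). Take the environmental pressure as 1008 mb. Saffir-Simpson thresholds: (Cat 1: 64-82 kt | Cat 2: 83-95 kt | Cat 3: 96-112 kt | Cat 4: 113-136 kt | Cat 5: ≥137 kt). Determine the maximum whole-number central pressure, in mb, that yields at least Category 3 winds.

933 mb

Category 3 begins at V = 96 kt.
Required ΔP = (96/6.1)^(1/0.639) = 15.738^1.565 ≈ 74.67 mb.
P_c ≤ 1008 − 74.67 = 933.33, so the highest integer P_c is 933 mb.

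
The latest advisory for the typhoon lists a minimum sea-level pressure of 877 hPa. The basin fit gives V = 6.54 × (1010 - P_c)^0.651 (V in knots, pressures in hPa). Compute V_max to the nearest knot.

158 kt

ΔP = 1010 − 877 = 133 hPa.
133^0.651 ≈ 24.134.
V ≈ 6.54 × 24.134 ≈ 157.8 kt.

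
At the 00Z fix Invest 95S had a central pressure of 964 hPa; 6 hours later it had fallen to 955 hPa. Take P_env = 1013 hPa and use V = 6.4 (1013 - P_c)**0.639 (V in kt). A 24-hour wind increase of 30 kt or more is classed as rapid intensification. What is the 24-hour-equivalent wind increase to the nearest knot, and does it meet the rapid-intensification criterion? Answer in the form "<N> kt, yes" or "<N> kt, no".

35 kt, yes

V₁: ΔP = 49, V ≈ 6.4 × 49^0.639 ≈ 76.95 kt.
V₂: ΔP = 58, V ≈ 6.4 × 58^0.639 ≈ 85.71 kt.
ΔV over 6 h = 8.76 kt → 24 h equivalent = 8.76 × 24/6 ≈ 35.04 kt.
35 kt ≥ 30 kt ⇒ rapid intensification.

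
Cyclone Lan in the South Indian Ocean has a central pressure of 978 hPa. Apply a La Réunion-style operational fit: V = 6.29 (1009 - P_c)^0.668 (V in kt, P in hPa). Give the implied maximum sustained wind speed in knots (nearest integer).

62 kt

ΔP = 1009 − 978 = 31 hPa.
31^0.668 ≈ 9.914.
V ≈ 6.29 × 9.914 ≈ 62.4 kt.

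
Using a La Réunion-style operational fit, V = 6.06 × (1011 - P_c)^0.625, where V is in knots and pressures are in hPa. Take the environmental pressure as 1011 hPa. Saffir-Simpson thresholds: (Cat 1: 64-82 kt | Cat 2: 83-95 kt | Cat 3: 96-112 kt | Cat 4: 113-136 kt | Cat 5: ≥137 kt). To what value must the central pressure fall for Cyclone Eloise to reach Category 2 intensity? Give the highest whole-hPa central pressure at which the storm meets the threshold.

945 hPa

Category 2 begins at V = 83 kt.
Required ΔP = (83/6.06)^(1/0.625) = 13.696^1.600 ≈ 65.85 hPa.
P_c ≤ 1011 − 65.85 = 945.15, so the highest integer P_c is 945 hPa.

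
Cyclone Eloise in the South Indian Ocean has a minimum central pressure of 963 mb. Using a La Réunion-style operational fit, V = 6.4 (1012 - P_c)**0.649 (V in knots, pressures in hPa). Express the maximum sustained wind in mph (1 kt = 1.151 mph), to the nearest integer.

ΔP = 1012 − 963 = 49 mb.
V ≈ 6.4 × 49^0.649 = 6.4 × 12.501 ≈ 80.005 kt.
80.005 × 1.151 ≈ 92.09 mph → 92 mph.

92 mph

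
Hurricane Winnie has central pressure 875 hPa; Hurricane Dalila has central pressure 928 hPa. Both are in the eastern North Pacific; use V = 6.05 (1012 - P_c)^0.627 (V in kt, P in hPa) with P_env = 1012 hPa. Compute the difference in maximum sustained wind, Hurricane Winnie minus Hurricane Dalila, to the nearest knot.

Hurricane Winnie: ΔP = 137; V ≈ 6.05 × 137^0.627 ≈ 132.28 kt.
Hurricane Dalila: ΔP = 84; V ≈ 6.05 × 84^0.627 ≈ 97.34 kt.
Difference ≈ 132.28 − 97.34 = 34.94 → 35 kt.

35 kt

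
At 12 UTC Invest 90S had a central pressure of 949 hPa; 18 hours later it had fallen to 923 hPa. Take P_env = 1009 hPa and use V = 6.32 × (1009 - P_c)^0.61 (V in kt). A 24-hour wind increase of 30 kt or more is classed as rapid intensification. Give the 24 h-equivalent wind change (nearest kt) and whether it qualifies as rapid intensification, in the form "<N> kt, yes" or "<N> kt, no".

25 kt, no

V₁: ΔP = 60, V ≈ 6.32 × 60^0.61 ≈ 76.80 kt.
V₂: ΔP = 86, V ≈ 6.32 × 86^0.61 ≈ 95.67 kt.
ΔV over 18 h = 18.87 kt → 24 h equivalent = 18.87 × 24/18 ≈ 25.16 kt.
25 kt < 30 kt ⇒ not rapid intensification.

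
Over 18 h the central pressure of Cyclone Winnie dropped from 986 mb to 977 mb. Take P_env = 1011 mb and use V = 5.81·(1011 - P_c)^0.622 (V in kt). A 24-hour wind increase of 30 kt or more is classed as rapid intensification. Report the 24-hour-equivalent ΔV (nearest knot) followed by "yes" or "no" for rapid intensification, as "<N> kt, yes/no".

V₁: ΔP = 25, V ≈ 5.81 × 25^0.622 ≈ 43.02 kt.
V₂: ΔP = 34, V ≈ 5.81 × 34^0.622 ≈ 52.09 kt.
ΔV over 18 h = 9.07 kt → 24 h equivalent = 9.07 × 24/18 ≈ 12.09 kt.
12 kt < 30 kt ⇒ not rapid intensification.

12 kt, no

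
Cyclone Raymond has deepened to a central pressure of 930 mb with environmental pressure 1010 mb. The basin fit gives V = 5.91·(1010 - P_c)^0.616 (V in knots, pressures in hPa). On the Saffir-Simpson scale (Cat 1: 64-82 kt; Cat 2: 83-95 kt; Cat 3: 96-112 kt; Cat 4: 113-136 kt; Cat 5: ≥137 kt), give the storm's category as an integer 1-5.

ΔP = 1010 − 930 = 80 mb.
V ≈ 5.91 × 80^0.616 = 5.91 × 14.87 ≈ 88 kt.
88 kt falls in the Category 2 band.

2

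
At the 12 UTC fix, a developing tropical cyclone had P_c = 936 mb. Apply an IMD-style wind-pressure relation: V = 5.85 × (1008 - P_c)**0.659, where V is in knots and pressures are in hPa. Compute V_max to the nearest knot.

ΔP = 1008 − 936 = 72 mb.
72^0.659 ≈ 16.749.
V ≈ 5.85 × 16.749 ≈ 98.0 kt.

98 kt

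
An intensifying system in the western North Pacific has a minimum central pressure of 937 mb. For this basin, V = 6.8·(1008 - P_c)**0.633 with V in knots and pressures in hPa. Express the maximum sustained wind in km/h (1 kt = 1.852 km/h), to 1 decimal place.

ΔP = 1008 − 937 = 71 mb.
V ≈ 6.8 × 71^0.633 = 6.8 × 14.854 ≈ 101.008 kt.
101.008 × 1.852 ≈ 187.07 km/h → 187.1 km/h.

187.1 km/h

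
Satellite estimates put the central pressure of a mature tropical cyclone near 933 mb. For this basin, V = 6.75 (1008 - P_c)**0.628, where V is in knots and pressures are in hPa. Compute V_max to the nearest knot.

102 kt

ΔP = 1008 − 933 = 75 mb.
75^0.628 ≈ 15.050.
V ≈ 6.75 × 15.050 ≈ 101.6 kt.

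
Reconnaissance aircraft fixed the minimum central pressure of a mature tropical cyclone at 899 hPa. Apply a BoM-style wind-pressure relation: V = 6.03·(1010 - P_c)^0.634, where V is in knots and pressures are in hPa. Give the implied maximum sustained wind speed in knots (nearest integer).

ΔP = 1010 − 899 = 111 hPa.
111^0.634 ≈ 19.803.
V ≈ 6.03 × 19.803 ≈ 119.4 kt.

119 kt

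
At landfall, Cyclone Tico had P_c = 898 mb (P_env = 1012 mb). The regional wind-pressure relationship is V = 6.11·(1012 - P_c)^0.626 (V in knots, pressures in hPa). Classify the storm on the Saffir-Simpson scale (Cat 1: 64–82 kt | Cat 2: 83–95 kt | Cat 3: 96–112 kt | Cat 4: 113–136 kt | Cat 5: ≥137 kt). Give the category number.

ΔP = 1012 − 898 = 114 mb.
V ≈ 6.11 × 114^0.626 = 6.11 × 19.39 ≈ 118 kt.
118 kt falls in the Category 4 band.

4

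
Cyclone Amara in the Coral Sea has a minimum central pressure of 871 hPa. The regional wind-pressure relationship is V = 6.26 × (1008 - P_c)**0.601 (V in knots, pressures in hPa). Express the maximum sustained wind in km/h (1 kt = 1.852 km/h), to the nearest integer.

ΔP = 1008 − 871 = 137 hPa.
V ≈ 6.26 × 137^0.601 = 6.26 × 19.238 ≈ 120.432 kt.
120.432 × 1.852 ≈ 223.04 km/h → 223 km/h.

223 km/h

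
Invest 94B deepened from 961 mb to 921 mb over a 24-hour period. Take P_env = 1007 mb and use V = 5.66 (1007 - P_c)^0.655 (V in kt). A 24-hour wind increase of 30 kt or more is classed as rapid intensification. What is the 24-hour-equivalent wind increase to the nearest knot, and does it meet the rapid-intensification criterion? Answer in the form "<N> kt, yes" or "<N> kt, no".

35 kt, yes

V₁: ΔP = 46, V ≈ 5.66 × 46^0.655 ≈ 69.49 kt.
V₂: ΔP = 86, V ≈ 5.66 × 86^0.655 ≈ 104.69 kt.
ΔV over 24 h = 35.20 kt → 24 h equivalent = 35.20 × 24/24 ≈ 35.20 kt.
35 kt ≥ 30 kt ⇒ rapid intensification.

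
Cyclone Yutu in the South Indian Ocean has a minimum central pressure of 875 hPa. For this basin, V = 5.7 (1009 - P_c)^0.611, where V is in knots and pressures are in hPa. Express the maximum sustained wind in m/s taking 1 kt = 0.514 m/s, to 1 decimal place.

ΔP = 1009 − 875 = 134 hPa.
V ≈ 5.7 × 134^0.611 = 5.7 × 19.937 ≈ 113.641 kt.
113.641 × 0.514 ≈ 58.41 m/s → 58.4 m/s.

58.4 m/s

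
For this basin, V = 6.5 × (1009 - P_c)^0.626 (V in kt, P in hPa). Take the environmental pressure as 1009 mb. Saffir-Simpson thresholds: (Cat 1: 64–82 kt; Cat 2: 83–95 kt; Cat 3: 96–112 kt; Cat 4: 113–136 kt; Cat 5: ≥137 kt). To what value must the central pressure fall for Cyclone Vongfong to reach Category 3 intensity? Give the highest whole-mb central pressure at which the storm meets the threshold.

935 mb

Category 3 begins at V = 96 kt.
Required ΔP = (96/6.5)^(1/0.626) = 14.769^1.597 ≈ 73.79 mb.
P_c ≤ 1009 − 73.79 = 935.21, so the highest integer P_c is 935 mb.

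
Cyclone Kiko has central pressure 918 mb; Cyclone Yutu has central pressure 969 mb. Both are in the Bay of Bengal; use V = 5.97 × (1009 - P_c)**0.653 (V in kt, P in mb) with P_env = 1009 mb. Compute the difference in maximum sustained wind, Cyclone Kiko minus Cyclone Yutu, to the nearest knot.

47 kt

Cyclone Kiko: ΔP = 91; V ≈ 5.97 × 91^0.653 ≈ 113.56 kt.
Cyclone Yutu: ΔP = 40; V ≈ 5.97 × 40^0.653 ≈ 66.39 kt.
Difference ≈ 113.56 − 66.39 = 47.17 → 47 kt.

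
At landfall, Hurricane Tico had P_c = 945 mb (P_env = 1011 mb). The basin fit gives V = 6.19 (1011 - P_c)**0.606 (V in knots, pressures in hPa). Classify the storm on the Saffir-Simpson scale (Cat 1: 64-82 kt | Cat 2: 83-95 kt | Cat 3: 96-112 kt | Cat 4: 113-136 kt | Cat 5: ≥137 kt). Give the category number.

ΔP = 1011 − 945 = 66 mb.
V ≈ 6.19 × 66^0.606 = 6.19 × 12.67 ≈ 78 kt.
78 kt falls in the Category 1 band.

1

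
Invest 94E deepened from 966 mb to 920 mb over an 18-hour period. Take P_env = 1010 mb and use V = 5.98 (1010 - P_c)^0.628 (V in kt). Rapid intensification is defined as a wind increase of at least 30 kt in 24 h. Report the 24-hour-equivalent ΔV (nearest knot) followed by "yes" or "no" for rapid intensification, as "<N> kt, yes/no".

49 kt, yes

V₁: ΔP = 44, V ≈ 5.98 × 44^0.628 ≈ 64.39 kt.
V₂: ΔP = 90, V ≈ 5.98 × 90^0.628 ≈ 100.92 kt.
ΔV over 18 h = 36.53 kt → 24 h equivalent = 36.53 × 24/18 ≈ 48.71 kt.
49 kt ≥ 30 kt ⇒ rapid intensification.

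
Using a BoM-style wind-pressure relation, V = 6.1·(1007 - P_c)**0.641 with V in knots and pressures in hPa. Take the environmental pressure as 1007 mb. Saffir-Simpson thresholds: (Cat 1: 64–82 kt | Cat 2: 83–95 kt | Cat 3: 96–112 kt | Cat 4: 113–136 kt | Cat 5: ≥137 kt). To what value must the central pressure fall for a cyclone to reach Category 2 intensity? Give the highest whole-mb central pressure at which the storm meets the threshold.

Category 2 begins at V = 83 kt.
Required ΔP = (83/6.1)^(1/0.641) = 13.607^1.560 ≈ 58.71 mb.
P_c ≤ 1007 − 58.71 = 948.29, so the highest integer P_c is 948 mb.

948 mb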